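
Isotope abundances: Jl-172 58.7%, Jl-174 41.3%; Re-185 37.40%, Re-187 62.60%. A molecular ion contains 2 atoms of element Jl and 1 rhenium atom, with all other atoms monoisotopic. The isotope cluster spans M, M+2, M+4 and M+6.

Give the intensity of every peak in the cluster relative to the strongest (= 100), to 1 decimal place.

Element Jl pattern (n=2): 0.344569 : 0.484862 : 0.170569
Rhenium pattern (n=1): 0.3740 : 0.6260
Convolve the two distributions (both contribute in 2-u steps):
  M: 0.344569×0.3740 = 0.128869
  M+2: 0.344569×0.6260 + 0.484862×0.3740 = 0.397039
  M+4: 0.484862×0.6260 + 0.170569×0.3740 = 0.367316
  M+6: 0.170569×0.6260 = 0.106776
Scale to base peak (0.397039) = 100: 32.5 : 100.0 : 92.5 : 26.9

32.5 : 100.0 : 92.5 : 26.9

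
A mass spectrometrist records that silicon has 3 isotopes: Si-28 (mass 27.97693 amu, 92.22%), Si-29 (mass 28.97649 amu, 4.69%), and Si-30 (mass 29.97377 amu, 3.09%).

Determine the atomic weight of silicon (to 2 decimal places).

Average mass = Σ (abundance × isotope mass) = 0.9222 × 27.97693 + 0.0469 × 28.97649 + 0.0309 × 29.97377
= 25.800325 + 1.358997 + 0.926189 = 28.085511 amu

28.09 amu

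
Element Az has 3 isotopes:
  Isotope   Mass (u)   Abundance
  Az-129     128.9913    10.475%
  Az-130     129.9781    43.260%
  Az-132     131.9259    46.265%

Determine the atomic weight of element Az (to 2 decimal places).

130.78 u

Average mass = Σ (abundance × isotope mass) = 0.10475 × 128.9913 + 0.43260 × 129.9781 + 0.46265 × 131.9259
= 13.51184 + 56.22853 + 61.03552 = 130.77589 u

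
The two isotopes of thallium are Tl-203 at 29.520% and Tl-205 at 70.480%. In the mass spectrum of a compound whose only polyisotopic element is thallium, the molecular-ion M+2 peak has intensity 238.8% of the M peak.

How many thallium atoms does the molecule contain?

1

For n independent Tl atoms, I(M+2)/I(M) = n · (abundance Tl-205) / (abundance Tl-203) = n · 0.70480/0.29520.
n = 2.388 × 0.29520/0.70480 = 1.00 ≈ 1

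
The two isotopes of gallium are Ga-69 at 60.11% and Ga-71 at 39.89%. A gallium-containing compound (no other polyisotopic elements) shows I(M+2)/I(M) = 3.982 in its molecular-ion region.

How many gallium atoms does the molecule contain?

6

With n Ga atoms, P(M+2)/P(M) = C(n,1)·p^(n−1)q / p^n = n·q/p = n · 0.3989/0.6011.
n = 3.982 × 0.6011/0.3989 = 6.00 ≈ 6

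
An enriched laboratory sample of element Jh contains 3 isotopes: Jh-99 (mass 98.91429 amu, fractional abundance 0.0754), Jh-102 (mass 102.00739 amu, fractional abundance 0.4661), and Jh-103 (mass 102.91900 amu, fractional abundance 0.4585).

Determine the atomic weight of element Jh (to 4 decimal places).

The abundance-weighted mean is 0.0754 × 98.91429 + 0.4661 × 102.00739 + 0.4585 × 102.91900
= 7.458137 + 47.545644 + 47.188362 = 102.192143 amu

102.1921 amu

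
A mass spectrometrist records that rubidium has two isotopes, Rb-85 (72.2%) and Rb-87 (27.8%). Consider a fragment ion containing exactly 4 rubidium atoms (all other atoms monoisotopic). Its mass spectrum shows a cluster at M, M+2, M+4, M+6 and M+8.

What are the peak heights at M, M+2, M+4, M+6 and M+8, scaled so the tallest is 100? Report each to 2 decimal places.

Expanding (0.722 + 0.278)^4:
P(M) = 0.722^4 = 0.271737
P(M+2) = 4 × 0.722^3 × 0.278^1 = 0.418520
P(M+4) = 6 × 0.722^2 × 0.278^2 = 0.241721
P(M+6) = 4 × 0.722^1 × 0.278^3 = 0.062049
P(M+8) = 0.278^4 = 0.005973
The M+2 peak is largest (0.418520); scaling to 100 gives 64.93 : 100.00 : 57.76 : 14.83 : 1.43.

64.93 : 100.00 : 57.76 : 14.83 : 1.43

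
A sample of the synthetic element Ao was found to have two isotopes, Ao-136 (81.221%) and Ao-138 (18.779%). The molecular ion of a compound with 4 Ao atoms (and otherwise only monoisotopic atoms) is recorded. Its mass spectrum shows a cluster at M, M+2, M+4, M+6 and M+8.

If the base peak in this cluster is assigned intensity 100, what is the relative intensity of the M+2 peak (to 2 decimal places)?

(0.81221 + 0.18779)^4 gives M 0.4352, M+2 0.4025, M+4 0.1396, M+6 0.0215, M+8 0.0012; the largest is M.
P(M) = C(4,0) × 0.81221^4 × 0.18779^0 = 1 × 0.43518441 × 1.0000 = 0.435184 (base)
P(M+2) = C(4,1) × 0.81221^3 × 0.18779^1 = 4 × 0.53580282 × 0.18779 = 0.402474
Relative intensity = 0.402474 / 0.435184 × 100 = 92.48

92.48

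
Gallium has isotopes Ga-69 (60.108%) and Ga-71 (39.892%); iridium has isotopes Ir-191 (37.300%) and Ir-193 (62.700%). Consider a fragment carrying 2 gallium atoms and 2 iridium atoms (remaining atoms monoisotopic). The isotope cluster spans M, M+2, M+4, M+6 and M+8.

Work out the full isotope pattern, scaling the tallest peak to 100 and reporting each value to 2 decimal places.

Gallium pattern (n=2): 0.36129717 : 0.47956567 : 0.15913717
Iridium pattern (n=2): 0.139129 : 0.467742 : 0.393129
Convolve the two distributions (both contribute in 2-u steps):
  M: 0.36129717×0.139129 = 0.050267
  M+2: 0.36129717×0.467742 + 0.47956567×0.139129 = 0.235715
  M+4: 0.36129717×0.393129 + 0.47956567×0.467742 + 0.15913717×0.139129 = 0.388490
  M+6: 0.47956567×0.393129 + 0.15913717×0.467742 = 0.262966
  M+8: 0.15913717×0.393129 = 0.062561
Scale to base peak (0.388490) = 100: 12.94 : 60.67 : 100.00 : 67.69 : 16.10

12.94 : 60.67 : 100.00 : 67.69 : 16.10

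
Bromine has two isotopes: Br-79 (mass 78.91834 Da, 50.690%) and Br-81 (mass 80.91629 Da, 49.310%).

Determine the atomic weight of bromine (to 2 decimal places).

Ar = Σ fᵢ·mᵢ = 0.50690 × 78.91834 + 0.49310 × 80.91629
= 40.003707 + 39.899823 = 79.903530 Da

79.90 Da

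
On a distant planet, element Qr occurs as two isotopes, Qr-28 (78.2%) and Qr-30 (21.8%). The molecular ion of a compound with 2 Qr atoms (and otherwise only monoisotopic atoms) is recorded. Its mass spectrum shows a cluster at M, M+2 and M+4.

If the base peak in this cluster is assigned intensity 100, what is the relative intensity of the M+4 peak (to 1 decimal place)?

Term probabilities: M 0.6115, M+2 0.3410, M+4 0.0475. Base peak = M.
P(M) = C(2,0) × 0.782^2 × 0.218^0 = 1 × 0.611524 × 1.0000 = 0.611524 (base)
P(M+4) = C(2,2) × 0.782^0 × 0.218^2 = 1 × 1.0000 × 0.047524 = 0.047524
Relative intensity = 0.047524 / 0.611524 × 100 = 7.8

7.8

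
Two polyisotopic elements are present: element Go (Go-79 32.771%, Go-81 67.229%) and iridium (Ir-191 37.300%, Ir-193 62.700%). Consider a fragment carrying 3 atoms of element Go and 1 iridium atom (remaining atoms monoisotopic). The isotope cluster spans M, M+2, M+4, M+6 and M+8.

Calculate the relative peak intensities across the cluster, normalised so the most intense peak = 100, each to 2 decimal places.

3.35 : 26.24 : 76.94 : 100.00 : 48.61

Element Go pattern (n=3): 0.03519404 : 0.21659942 : 0.44434905 : 0.3038575
Iridium pattern (n=1): 0.3730 : 0.6270
Convolve the two distributions (both contribute in 2-u steps):
  M: 0.03519404×0.3730 = 0.013127
  M+2: 0.03519404×0.6270 + 0.21659942×0.3730 = 0.102858
  M+4: 0.21659942×0.6270 + 0.44434905×0.3730 = 0.301550
  M+6: 0.44434905×0.6270 + 0.3038575×0.3730 = 0.391946
  M+8: 0.3038575×0.6270 = 0.190519
Scale to base peak (0.391946) = 100: 3.35 : 26.24 : 76.94 : 100.00 : 48.61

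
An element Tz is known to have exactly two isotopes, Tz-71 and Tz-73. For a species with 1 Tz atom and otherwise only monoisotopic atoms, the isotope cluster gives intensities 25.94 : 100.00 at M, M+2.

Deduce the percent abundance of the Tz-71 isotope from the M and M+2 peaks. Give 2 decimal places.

Let p = fractional abundance of Tz-71. I(M+2)/I(M) = [C(1,1)·p^0·(1−p)] / p^1 = 1·(1−p)/p = 100.00/25.94 = 3.8551
(1−p)/p = 3.8551/1 = 3.8551  ⇒  p = 1/(1 + 3.8551) = 0.2060
Tz-71: 20.60%, Tz-73: 79.40%.

20.60%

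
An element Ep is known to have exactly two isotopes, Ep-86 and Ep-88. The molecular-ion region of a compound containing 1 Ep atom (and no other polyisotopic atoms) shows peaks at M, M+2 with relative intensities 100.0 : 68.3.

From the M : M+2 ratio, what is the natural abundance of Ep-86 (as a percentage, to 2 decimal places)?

59.42%

Write p for the Ep-86 fraction. I(M+2)/I(M) = [C(1,1)·p^0·(1−p)] / p^1 = 1·(1−p)/p = 68.3/100.0 = 0.6830
(1−p)/p = 0.6830/1 = 0.6830  ⇒  p = 1/(1 + 0.6830) = 0.5942
Ep-86: 59.42%, Ep-88: 40.58%.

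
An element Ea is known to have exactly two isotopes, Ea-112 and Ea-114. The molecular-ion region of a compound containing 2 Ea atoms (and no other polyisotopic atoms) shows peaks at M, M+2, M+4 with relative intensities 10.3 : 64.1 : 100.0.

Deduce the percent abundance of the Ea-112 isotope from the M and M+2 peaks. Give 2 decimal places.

24.32%

Write p for the Ea-112 fraction. I(M+2)/I(M) = [C(2,1)·p^1·(1−p)] / p^2 = 2·(1−p)/p = 64.1/10.3 = 6.2233
(1−p)/p = 6.2233/2 = 3.1117  ⇒  p = 1/(1 + 3.1117) = 0.2432
Ea-112: 24.32%, Ea-114: 75.68%.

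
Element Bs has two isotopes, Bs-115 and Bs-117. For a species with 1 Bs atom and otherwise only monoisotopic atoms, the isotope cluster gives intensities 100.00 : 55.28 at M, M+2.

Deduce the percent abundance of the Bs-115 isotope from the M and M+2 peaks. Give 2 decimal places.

Let p = fractional abundance of Bs-115. I(M+2)/I(M) = [C(1,1)·p^0·(1−p)] / p^1 = 1·(1−p)/p = 55.28/100.00 = 0.5528
(1−p)/p = 0.5528/1 = 0.5528  ⇒  p = 1/(1 + 0.5528) = 0.6440
Bs-115: 64.40%, Bs-117: 35.60%.

64.40%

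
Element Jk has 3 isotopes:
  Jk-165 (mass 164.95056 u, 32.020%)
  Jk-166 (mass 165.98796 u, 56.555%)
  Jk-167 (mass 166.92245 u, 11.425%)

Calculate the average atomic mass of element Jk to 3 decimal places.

The abundance-weighted mean is 0.32020 × 164.95056 + 0.56555 × 165.98796 + 0.11425 × 166.92245
= 52.817169 + 93.874491 + 19.070890 = 165.762550 u

165.763 u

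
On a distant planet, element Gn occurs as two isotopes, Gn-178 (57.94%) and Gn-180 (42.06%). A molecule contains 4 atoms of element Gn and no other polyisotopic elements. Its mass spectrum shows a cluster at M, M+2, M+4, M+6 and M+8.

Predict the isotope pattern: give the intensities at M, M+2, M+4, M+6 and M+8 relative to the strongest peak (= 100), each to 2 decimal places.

31.63 : 91.84 : 100.00 : 48.39 : 8.78

The 4 Gn atoms are independent, so intensities follow the terms of (0.5794 + 0.4206)^4.
P(M) = 0.5794^4 = 0.112697
P(M+2) = 4 × 0.5794^3 × 0.4206^1 = 0.327239
P(M+4) = 6 × 0.5794^2 × 0.4206^2 = 0.356325
P(M+6) = 4 × 0.5794^1 × 0.4206^3 = 0.172443
P(M+8) = 0.4206^4 = 0.031295
The M+4 peak is largest (0.356325); scaling to 100 gives 31.63 : 91.84 : 100.00 : 48.39 : 8.78.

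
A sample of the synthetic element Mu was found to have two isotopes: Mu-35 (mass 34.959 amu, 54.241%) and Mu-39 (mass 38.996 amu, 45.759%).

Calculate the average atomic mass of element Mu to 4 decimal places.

36.8063 amu

The abundance-weighted mean is 0.54241 × 34.959 + 0.45759 × 38.996
= 18.96211 + 17.84418 = 36.80629 amu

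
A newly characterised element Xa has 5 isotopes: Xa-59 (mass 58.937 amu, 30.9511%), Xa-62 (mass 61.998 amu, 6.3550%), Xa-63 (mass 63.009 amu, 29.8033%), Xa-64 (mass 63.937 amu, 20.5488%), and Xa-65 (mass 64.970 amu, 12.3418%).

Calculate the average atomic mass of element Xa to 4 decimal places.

62.1171 amu

The abundance-weighted mean is 0.309511 × 58.937 + 0.063550 × 61.998 + 0.298033 × 63.009 + 0.205488 × 63.937 + 0.123418 × 64.970
= 18.24165 + 3.93997 + 18.77876 + 13.13829 + 8.01847 = 62.11714 amu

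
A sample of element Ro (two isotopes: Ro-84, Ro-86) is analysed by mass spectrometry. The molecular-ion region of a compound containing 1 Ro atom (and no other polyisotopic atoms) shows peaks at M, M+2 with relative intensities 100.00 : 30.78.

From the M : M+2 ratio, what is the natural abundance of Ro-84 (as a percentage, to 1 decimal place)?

If p is the fraction of Ro that is Ro-84, then I(M+2)/I(M) = [C(1,1)·p^0·(1−p)] / p^1 = 1·(1−p)/p = 30.78/100.00 = 0.3078
(1−p)/p = 0.3078/1 = 0.3078  ⇒  p = 1/(1 + 0.3078) = 0.7646
Ro-84: 76.5%, Ro-86: 23.5%.

76.5%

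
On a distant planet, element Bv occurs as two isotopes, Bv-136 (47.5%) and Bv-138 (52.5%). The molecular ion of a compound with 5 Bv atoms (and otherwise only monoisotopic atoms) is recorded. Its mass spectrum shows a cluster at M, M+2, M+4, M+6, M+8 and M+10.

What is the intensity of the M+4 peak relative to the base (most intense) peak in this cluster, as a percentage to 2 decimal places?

90.48%

Term probabilities: M 0.0242, M+2 0.1336, M+4 0.2954, M+6 0.3265, M+8 0.1804, M+10 0.0399. Base peak = M+6.
P(M+6) = C(5,3) × 0.475^2 × 0.525^3 = 10 × 0.225625 × 0.14470313 = 0.326486 (base)
P(M+4) = C(5,2) × 0.475^3 × 0.525^2 = 10 × 0.10717187 × 0.275625 = 0.295392
Relative intensity = 0.295392 / 0.326486 × 100 = 90.48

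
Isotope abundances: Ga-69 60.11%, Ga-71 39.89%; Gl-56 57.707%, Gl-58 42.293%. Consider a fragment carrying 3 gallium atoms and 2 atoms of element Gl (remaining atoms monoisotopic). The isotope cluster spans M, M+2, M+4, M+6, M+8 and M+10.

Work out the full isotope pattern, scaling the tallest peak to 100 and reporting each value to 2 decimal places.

Gallium pattern (n=3): 0.21719018 : 0.43239309 : 0.28694328 : 0.06347345
Element Gl pattern (n=2): 0.33300978 : 0.48812043 : 0.17886978
Convolve the two distributions (both contribute in 2-u steps):
  M: 0.21719018×0.33300978 = 0.072326
  M+2: 0.21719018×0.48812043 + 0.43239309×0.33300978 = 0.250006
  M+4: 0.21719018×0.17886978 + 0.43239309×0.48812043 + 0.28694328×0.33300978 = 0.345464
  M+6: 0.43239309×0.17886978 + 0.28694328×0.48812043 + 0.06347345×0.33300978 = 0.238542
  M+8: 0.28694328×0.17886978 + 0.06347345×0.48812043 = 0.082308
  M+10: 0.06347345×0.17886978 = 0.011353
Scale to base peak (0.345464) = 100: 20.94 : 72.37 : 100.00 : 69.05 : 23.83 : 3.29

20.94 : 72.37 : 100.00 : 69.05 : 23.83 : 3.29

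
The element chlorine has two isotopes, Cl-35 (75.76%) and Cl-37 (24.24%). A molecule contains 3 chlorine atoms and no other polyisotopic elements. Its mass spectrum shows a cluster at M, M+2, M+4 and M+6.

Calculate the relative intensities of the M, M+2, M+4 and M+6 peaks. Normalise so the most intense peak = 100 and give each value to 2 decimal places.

100.00 : 95.99 : 30.71 : 3.28

Expanding (0.7576 + 0.2424)^3:
P(M) = 0.7576^3 = 0.434830
P(M+2) = 3 × 0.7576^2 × 0.2424^1 = 0.417382
P(M+4) = 3 × 0.7576^1 × 0.2424^2 = 0.133545
P(M+6) = 0.2424^3 = 0.014243
The M peak is largest (0.434830); scaling to 100 gives 100.00 : 95.99 : 30.71 : 3.28.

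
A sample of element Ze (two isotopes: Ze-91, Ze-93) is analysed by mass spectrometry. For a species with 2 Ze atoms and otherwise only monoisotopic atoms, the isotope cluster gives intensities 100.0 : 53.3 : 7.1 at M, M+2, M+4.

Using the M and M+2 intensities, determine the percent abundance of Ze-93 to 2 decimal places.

If p is the fraction of Ze that is Ze-91, then I(M+2)/I(M) = [C(2,1)·p^1·(1−p)] / p^2 = 2·(1−p)/p = 53.3/100.0 = 0.5330
(1−p)/p = 0.5330/2 = 0.2665  ⇒  p = 1/(1 + 0.2665) = 0.7896
Ze-91: 78.96%, Ze-93: 21.04%.

21.04%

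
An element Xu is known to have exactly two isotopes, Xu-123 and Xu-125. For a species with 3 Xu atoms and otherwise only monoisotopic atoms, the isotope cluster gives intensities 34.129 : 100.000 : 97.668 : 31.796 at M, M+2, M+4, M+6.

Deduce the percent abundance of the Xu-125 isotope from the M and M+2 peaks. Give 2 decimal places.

Write p for the Xu-123 fraction. I(M+2)/I(M) = [C(3,1)·p^2·(1−p)] / p^3 = 3·(1−p)/p = 100.000/34.129 = 2.9301
(1−p)/p = 2.9301/3 = 0.9767  ⇒  p = 1/(1 + 0.9767) = 0.5059
Xu-123: 50.59%, Xu-125: 49.41%.

49.41%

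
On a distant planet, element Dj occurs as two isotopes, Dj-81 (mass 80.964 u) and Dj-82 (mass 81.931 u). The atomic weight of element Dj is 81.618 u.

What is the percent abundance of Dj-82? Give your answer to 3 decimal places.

With x = fraction of Dj-81 (so Dj-82 is 1 − x):
80.964·x + 81.931·(1 − x) = 81.618
(80.964 − 81.931)·x = 81.618 − 81.931
x = -0.313 / -0.967 = 0.32368 → 32.368% Dj-81, 67.632% Dj-82.

67.632%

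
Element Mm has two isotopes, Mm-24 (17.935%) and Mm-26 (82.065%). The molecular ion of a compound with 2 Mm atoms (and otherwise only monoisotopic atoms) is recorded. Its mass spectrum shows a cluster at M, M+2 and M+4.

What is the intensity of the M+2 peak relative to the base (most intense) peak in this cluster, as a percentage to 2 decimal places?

43.71%

Term probabilities: M 0.0322, M+2 0.2944, M+4 0.6735. Base peak = M+4.
P(M+4) = C(2,2) × 0.17935^0 × 0.82065^2 = 1 × 1.0000 × 0.67346642 = 0.673466 (base)
P(M+2) = C(2,1) × 0.17935^1 × 0.82065^1 = 2 × 0.17935 × 0.82065 = 0.294367
Relative intensity = 0.294367 / 0.673466 × 100 = 43.71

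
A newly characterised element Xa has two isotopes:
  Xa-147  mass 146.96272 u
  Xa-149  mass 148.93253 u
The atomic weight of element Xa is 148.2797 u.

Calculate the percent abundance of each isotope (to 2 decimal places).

Writing the weighted mean with unknown fraction x of Xa-147:
146.96272·x + 148.93253·(1 − x) = 148.2797
(146.96272 − 148.93253)·x = 148.2797 − 148.93253
x = -0.65283 / -1.96981 = 0.33142 → 33.14% Xa-147, 66.86% Xa-149.

Xa-147: 33.14%, Xa-149: 66.86%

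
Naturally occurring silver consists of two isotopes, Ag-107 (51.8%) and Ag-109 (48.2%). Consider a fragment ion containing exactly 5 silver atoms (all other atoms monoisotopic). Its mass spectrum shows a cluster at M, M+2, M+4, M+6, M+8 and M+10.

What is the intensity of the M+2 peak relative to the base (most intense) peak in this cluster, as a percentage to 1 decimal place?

53.7%

Term probabilities: M 0.0373, M+2 0.1735, M+4 0.3229, M+6 0.3005, M+8 0.1398, M+10 0.0260. Base peak = M+4.
P(M+4) = C(5,2) × 0.518^3 × 0.482^2 = 10 × 0.13899183 × 0.232324 = 0.322911 (base)
P(M+2) = C(5,1) × 0.518^4 × 0.482^1 = 5 × 0.07199777 × 0.4820 = 0.173515
Relative intensity = 0.173515 / 0.322911 × 100 = 53.7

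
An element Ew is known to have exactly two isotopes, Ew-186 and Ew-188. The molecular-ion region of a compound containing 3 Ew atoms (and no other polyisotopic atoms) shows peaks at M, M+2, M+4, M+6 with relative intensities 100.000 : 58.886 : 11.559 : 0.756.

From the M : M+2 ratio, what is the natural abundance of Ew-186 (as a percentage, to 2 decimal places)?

Let p = fractional abundance of Ew-186. I(M+2)/I(M) = [C(3,1)·p^2·(1−p)] / p^3 = 3·(1−p)/p = 58.886/100.000 = 0.5889
(1−p)/p = 0.5889/3 = 0.1963  ⇒  p = 1/(1 + 0.1963) = 0.8359
Ew-186: 83.59%, Ew-188: 16.41%.

83.59%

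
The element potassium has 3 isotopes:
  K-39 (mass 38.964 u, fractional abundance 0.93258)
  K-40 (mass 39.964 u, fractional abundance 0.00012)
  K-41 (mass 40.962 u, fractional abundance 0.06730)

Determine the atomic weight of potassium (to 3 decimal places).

Ar = Σ fᵢ·mᵢ = 0.93258 × 38.964 + 0.00012 × 39.964 + 0.06730 × 40.962
= 36.3370 + 0.0048 + 2.7567 = 39.0985 u

39.099 u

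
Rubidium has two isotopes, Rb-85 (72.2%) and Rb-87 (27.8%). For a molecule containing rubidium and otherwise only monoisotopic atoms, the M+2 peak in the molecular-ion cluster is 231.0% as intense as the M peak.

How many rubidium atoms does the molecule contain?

With n Rb atoms, P(M+2)/P(M) = C(n,1)·p^(n−1)q / p^n = n·q/p = n · 0.278/0.722.
n = 2.310 × 0.722/0.278 = 6.00 ≈ 6

6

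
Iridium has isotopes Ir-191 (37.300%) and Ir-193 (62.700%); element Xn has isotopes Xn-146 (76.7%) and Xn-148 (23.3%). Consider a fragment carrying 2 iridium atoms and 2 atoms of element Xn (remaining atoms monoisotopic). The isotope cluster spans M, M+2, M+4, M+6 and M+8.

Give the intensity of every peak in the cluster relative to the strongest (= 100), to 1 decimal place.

20.2 : 80.0 : 100.0 : 40.9 : 5.3

Iridium pattern (n=2): 0.139129 : 0.467742 : 0.393129
Element Xn pattern (n=2): 0.588289 : 0.357422 : 0.054289
Convolve the two distributions (both contribute in 2-u steps):
  M: 0.139129×0.588289 = 0.081848
  M+2: 0.139129×0.357422 + 0.467742×0.588289 = 0.324895
  M+4: 0.139129×0.054289 + 0.467742×0.357422 + 0.393129×0.588289 = 0.406008
  M+6: 0.467742×0.054289 + 0.393129×0.357422 = 0.165906
  M+8: 0.393129×0.054289 = 0.021343
Scale to base peak (0.406008) = 100: 20.2 : 80.0 : 100.0 : 40.9 : 5.3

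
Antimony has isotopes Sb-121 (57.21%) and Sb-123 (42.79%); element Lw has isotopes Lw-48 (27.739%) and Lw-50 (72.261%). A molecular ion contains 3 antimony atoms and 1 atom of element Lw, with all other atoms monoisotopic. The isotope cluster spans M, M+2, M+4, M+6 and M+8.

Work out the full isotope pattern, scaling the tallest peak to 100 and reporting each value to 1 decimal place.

Antimony pattern (n=3): 0.18724742 : 0.42015297 : 0.3142518 : 0.07834781
Element Lw pattern (n=1): 0.27739 : 0.72261
Convolve the two distributions (both contribute in 2-u steps):
  M: 0.18724742×0.27739 = 0.051941
  M+2: 0.18724742×0.72261 + 0.42015297×0.27739 = 0.251853
  M+4: 0.42015297×0.72261 + 0.3142518×0.27739 = 0.390777
  M+6: 0.3142518×0.72261 + 0.07834781×0.27739 = 0.248814
  M+8: 0.07834781×0.72261 = 0.056615
Scale to base peak (0.390777) = 100: 13.3 : 64.4 : 100.0 : 63.7 : 14.5

13.3 : 64.4 : 100.0 : 63.7 : 14.5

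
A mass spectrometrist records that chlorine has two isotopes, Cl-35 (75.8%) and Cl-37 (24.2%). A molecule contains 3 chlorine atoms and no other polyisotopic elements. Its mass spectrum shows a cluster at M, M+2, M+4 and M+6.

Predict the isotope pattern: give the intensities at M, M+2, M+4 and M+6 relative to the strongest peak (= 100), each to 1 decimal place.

100.0 : 95.8 : 30.6 : 3.3

Each Cl atom is independently Cl-35 (p = 0.758) or Cl-37 (q = 0.242); the cluster is the binomial expansion (p + q)^3.
P(M) = 0.758^3 = 0.435520
P(M+2) = 3 × 0.758^2 × 0.242^1 = 0.417133
P(M+4) = 3 × 0.758^1 × 0.242^2 = 0.133175
P(M+6) = 0.242^3 = 0.014172
The M peak is largest (0.435520); scaling to 100 gives 100.0 : 95.8 : 30.6 : 3.3.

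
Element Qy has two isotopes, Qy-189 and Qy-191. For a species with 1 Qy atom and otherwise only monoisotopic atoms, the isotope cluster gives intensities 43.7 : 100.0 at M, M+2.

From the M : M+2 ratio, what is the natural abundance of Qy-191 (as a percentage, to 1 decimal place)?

69.6%

If p is the fraction of Qy that is Qy-189, then I(M+2)/I(M) = [C(1,1)·p^0·(1−p)] / p^1 = 1·(1−p)/p = 100.0/43.7 = 2.2883
(1−p)/p = 2.2883/1 = 2.2883  ⇒  p = 1/(1 + 2.2883) = 0.3041
Qy-189: 30.4%, Qy-191: 69.6%.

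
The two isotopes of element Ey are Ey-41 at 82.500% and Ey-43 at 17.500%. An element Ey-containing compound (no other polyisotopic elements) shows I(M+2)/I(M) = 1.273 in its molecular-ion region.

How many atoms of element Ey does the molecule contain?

6

The M+2/M ratio from n Ey atoms is n · q/p = n · 0.17500/0.82500.
n = 1.273 × 0.82500/0.17500 = 6.00 ≈ 6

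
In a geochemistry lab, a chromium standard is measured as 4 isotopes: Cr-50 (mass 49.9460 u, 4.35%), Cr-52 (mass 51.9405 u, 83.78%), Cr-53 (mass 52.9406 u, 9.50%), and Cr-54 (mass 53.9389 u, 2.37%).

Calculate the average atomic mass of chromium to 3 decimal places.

The abundance-weighted mean is 0.0435 × 49.9460 + 0.8378 × 51.9405 + 0.0950 × 52.9406 + 0.0237 × 53.9389
= 2.17265 + 43.51575 + 5.02936 + 1.27835 = 51.99611 u

51.996 u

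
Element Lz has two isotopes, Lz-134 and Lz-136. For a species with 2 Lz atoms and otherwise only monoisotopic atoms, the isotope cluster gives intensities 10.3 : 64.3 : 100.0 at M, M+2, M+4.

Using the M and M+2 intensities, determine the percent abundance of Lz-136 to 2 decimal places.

75.74%

Let p = fractional abundance of Lz-134. I(M+2)/I(M) = [C(2,1)·p^1·(1−p)] / p^2 = 2·(1−p)/p = 64.3/10.3 = 6.2427
(1−p)/p = 6.2427/2 = 3.1214  ⇒  p = 1/(1 + 3.1214) = 0.2426
Lz-134: 24.26%, Lz-136: 75.74%.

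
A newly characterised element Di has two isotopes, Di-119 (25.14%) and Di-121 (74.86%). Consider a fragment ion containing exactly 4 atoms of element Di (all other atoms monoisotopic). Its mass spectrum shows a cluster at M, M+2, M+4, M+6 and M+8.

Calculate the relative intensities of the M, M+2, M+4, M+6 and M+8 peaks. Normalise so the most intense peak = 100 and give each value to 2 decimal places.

0.95 : 11.28 : 50.37 : 100.00 : 74.44

Each Di atom is independently Di-119 (p = 0.2514) or Di-121 (q = 0.7486); the cluster is the binomial expansion (p + q)^4.
P(M) = 0.2514^4 = 0.003994
P(M+2) = 4 × 0.2514^3 × 0.7486^1 = 0.047578
P(M+4) = 6 × 0.2514^2 × 0.7486^2 = 0.212511
P(M+6) = 4 × 0.2514^1 × 0.7486^3 = 0.421866
P(M+8) = 0.7486^4 = 0.314050
The M+6 peak is largest (0.421866); scaling to 100 gives 0.95 : 11.28 : 50.37 : 100.00 : 74.44.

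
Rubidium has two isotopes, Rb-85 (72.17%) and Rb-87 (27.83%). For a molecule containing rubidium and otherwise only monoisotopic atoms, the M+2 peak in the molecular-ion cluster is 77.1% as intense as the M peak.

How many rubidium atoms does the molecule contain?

The M+2/M ratio from n Rb atoms is n · q/p = n · 0.2783/0.7217.
n = 0.771 × 0.7217/0.2783 = 2.00 ≈ 2

2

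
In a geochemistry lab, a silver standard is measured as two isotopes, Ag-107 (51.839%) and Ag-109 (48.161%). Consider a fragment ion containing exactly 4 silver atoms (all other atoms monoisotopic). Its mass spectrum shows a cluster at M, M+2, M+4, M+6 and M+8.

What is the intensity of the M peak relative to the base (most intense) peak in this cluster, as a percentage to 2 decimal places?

Term probabilities: M 0.0722, M+2 0.2684, M+4 0.3740, M+6 0.2316, M+8 0.0538. Base peak = M+4.
P(M+4) = C(4,2) × 0.51839^2 × 0.48161^2 = 6 × 0.26872819 × 0.23194819 = 0.373986 (base)
P(M) = C(4,0) × 0.51839^4 × 0.48161^0 = 1 × 0.07221484 × 1.0000 = 0.072215
Relative intensity = 0.072215 / 0.373986 × 100 = 19.31

19.31%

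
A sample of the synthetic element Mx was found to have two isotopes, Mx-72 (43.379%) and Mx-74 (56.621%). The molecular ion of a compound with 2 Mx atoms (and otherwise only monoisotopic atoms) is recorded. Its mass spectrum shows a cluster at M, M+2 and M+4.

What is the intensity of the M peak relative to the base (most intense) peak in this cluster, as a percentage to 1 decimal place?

(0.43379 + 0.56621)^2 gives M 0.1882, M+2 0.4912, M+4 0.3206; the largest is M+2.
P(M+2) = C(2,1) × 0.43379^1 × 0.56621^1 = 2 × 0.43379 × 0.56621 = 0.491232 (base)
P(M) = C(2,0) × 0.43379^2 × 0.56621^0 = 1 × 0.18817376 × 1.0000 = 0.188174
Relative intensity = 0.188174 / 0.491232 × 100 = 38.3

38.3%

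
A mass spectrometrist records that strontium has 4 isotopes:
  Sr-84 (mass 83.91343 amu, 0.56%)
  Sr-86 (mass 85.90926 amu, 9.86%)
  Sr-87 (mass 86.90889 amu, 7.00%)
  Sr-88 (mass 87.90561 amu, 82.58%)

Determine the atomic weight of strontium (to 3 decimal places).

Average mass = Σ (abundance × isotope mass) = 0.0056 × 83.91343 + 0.0986 × 85.90926 + 0.0700 × 86.90889 + 0.8258 × 87.90561
= 0.469915 + 8.470653 + 6.083622 + 72.592453 = 87.616643 amu

87.617 amu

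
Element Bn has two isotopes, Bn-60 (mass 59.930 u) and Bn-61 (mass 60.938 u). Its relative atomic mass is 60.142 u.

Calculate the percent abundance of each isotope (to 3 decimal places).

Let x be the fractional abundance of Bn-60; then Bn-61 has abundance 1 − x.
59.930·x + 60.938·(1 − x) = 60.142
(59.930 − 60.938)·x = 60.142 − 60.938
x = -0.796 / -1.008 = 0.78968 → 78.968% Bn-60, 21.032% Bn-61.

Bn-60: 78.968%, Bn-61: 21.032%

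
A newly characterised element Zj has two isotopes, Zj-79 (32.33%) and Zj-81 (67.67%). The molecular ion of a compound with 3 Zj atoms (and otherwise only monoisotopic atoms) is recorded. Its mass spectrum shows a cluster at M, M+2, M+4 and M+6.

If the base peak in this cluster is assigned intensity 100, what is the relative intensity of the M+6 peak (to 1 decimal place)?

69.8

Binomial terms of (0.3233 + 0.6767)^3: M 0.0338, M+2 0.2122, M+4 0.4441, M+6 0.3099 → M+4 is the base peak.
P(M+4) = C(3,2) × 0.3233^1 × 0.6767^2 = 3 × 0.3233 × 0.45792289 = 0.444139 (base)
P(M+6) = C(3,3) × 0.3233^0 × 0.6767^3 = 1 × 1.0000 × 0.30987642 = 0.309876
Relative intensity = 0.309876 / 0.444139 × 100 = 69.8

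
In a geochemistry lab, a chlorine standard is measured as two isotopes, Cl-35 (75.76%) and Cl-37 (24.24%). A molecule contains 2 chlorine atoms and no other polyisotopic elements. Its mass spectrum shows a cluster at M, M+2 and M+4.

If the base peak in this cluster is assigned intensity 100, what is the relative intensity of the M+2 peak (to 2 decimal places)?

(0.7576 + 0.2424)^2 gives M 0.5740, M+2 0.3673, M+4 0.0588; the largest is M.
P(M) = C(2,0) × 0.7576^2 × 0.2424^0 = 1 × 0.57395776 × 1.0000 = 0.573958 (base)
P(M+2) = C(2,1) × 0.7576^1 × 0.2424^1 = 2 × 0.7576 × 0.2424 = 0.367284
Relative intensity = 0.367284 / 0.573958 × 100 = 63.99

63.99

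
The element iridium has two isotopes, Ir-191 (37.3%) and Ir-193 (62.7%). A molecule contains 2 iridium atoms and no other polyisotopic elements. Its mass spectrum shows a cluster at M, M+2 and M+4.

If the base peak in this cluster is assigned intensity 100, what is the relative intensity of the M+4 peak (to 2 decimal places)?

84.05

Term probabilities: M 0.1391, M+2 0.4677, M+4 0.3931. Base peak = M+2.
P(M+2) = C(2,1) × 0.373^1 × 0.627^1 = 2 × 0.3730 × 0.6270 = 0.467742 (base)
P(M+4) = C(2,2) × 0.373^0 × 0.627^2 = 1 × 1.0000 × 0.393129 = 0.393129
Relative intensity = 0.393129 / 0.467742 × 100 = 84.05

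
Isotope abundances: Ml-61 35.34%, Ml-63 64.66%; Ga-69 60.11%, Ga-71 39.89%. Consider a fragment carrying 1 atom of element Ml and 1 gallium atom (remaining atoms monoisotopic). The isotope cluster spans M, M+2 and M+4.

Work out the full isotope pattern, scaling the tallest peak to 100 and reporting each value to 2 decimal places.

40.11 : 100.00 : 48.70

Element Ml pattern (n=1): 0.3534 : 0.6466
Gallium pattern (n=1): 0.6011 : 0.3989
Convolve the two distributions (both contribute in 2-u steps):
  M: 0.3534×0.6011 = 0.212429
  M+2: 0.3534×0.3989 + 0.6466×0.6011 = 0.529643
  M+4: 0.6466×0.3989 = 0.257929
Scale to base peak (0.529643) = 100: 40.11 : 100.00 : 48.70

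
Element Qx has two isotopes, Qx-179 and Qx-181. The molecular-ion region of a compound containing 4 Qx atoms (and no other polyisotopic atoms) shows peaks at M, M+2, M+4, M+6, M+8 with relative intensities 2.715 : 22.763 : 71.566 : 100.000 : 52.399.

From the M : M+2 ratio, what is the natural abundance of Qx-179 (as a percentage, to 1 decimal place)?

32.3%

Write p for the Qx-179 fraction. I(M+2)/I(M) = [C(4,1)·p^3·(1−p)] / p^4 = 4·(1−p)/p = 22.763/2.715 = 8.3842
(1−p)/p = 8.3842/4 = 2.0960  ⇒  p = 1/(1 + 2.0960) = 0.3230
Qx-179: 32.3%, Qx-181: 67.7%.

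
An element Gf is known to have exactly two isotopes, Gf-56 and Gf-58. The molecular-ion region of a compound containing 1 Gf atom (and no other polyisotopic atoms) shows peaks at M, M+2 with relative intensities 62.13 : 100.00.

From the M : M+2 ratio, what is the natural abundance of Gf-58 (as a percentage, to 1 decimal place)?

61.7%

Let p = fractional abundance of Gf-56. I(M+2)/I(M) = [C(1,1)·p^0·(1−p)] / p^1 = 1·(1−p)/p = 100.00/62.13 = 1.6095
(1−p)/p = 1.6095/1 = 1.6095  ⇒  p = 1/(1 + 1.6095) = 0.3832
Gf-56: 38.3%, Gf-58: 61.7%.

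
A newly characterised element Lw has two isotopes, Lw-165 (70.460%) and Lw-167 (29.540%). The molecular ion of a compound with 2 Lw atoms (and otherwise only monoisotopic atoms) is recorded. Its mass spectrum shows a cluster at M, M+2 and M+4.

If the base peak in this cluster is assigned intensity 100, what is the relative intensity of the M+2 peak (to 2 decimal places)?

83.85

Binomial terms of (0.70460 + 0.29540)^2: M 0.4965, M+2 0.4163, M+4 0.0873 → M is the base peak.
P(M) = C(2,0) × 0.70460^2 × 0.29540^0 = 1 × 0.49646116 × 1.0000 = 0.496461 (base)
P(M+2) = C(2,1) × 0.70460^1 × 0.29540^1 = 2 × 0.7046 × 0.2954 = 0.416278
Relative intensity = 0.416278 / 0.496461 × 100 = 83.85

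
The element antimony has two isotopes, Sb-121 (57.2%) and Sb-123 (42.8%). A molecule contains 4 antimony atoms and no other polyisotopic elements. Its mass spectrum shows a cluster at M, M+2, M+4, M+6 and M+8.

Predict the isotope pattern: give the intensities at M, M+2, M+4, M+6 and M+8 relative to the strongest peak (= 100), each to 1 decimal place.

The 4 Sb atoms are independent, so intensities follow the terms of (0.572 + 0.428)^4.
P(M) = 0.572^4 = 0.107049
P(M+2) = 4 × 0.572^3 × 0.428^1 = 0.320400
P(M+4) = 6 × 0.572^2 × 0.428^2 = 0.359609
P(M+6) = 4 × 0.572^1 × 0.428^3 = 0.179385
P(M+8) = 0.428^4 = 0.033556
The M+4 peak is largest (0.359609); scaling to 100 gives 29.8 : 89.1 : 100.0 : 49.9 : 9.3.

29.8 : 89.1 : 100.0 : 49.9 : 9.3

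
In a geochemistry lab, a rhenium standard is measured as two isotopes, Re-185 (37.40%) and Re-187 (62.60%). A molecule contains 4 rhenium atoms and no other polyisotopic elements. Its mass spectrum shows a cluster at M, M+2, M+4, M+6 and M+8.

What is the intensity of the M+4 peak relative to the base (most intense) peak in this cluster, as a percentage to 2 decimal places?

(0.3740 + 0.6260)^4 gives M 0.0196, M+2 0.1310, M+4 0.3289, M+6 0.3670, M+8 0.1536; the largest is M+6.
P(M+6) = C(4,3) × 0.3740^1 × 0.6260^3 = 4 × 0.3740 × 0.24531438 = 0.366990 (base)
P(M+4) = C(4,2) × 0.3740^2 × 0.6260^2 = 6 × 0.139876 × 0.391876 = 0.328884
Relative intensity = 0.328884 / 0.366990 × 100 = 89.62

89.62%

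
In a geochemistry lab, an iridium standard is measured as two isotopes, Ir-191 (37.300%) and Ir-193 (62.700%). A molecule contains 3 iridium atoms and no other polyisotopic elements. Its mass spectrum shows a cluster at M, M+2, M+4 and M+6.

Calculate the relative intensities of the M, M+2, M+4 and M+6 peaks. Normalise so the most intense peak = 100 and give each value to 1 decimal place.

Expanding (0.37300 + 0.62700)^3:
P(M) = 0.37300^3 = 0.051895
P(M+2) = 3 × 0.37300^2 × 0.62700^1 = 0.261702
P(M+4) = 3 × 0.37300^1 × 0.62700^2 = 0.439911
P(M+6) = 0.62700^3 = 0.246492
The M+4 peak is largest (0.439911); scaling to 100 gives 11.8 : 59.5 : 100.0 : 56.0.

11.8 : 59.5 : 100.0 : 56.0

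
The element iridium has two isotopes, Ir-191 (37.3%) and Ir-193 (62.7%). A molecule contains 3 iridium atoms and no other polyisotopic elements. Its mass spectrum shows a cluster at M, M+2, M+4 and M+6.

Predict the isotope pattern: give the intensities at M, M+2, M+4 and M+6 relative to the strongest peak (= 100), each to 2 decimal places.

11.80 : 59.49 : 100.00 : 56.03

Each Ir atom is independently Ir-191 (p = 0.373) or Ir-193 (q = 0.627); the cluster is the binomial expansion (p + q)^3.
P(M) = 0.373^3 = 0.051895
P(M+2) = 3 × 0.373^2 × 0.627^1 = 0.261702
P(M+4) = 3 × 0.373^1 × 0.627^2 = 0.439911
P(M+6) = 0.627^3 = 0.246492
The M+4 peak is largest (0.439911); scaling to 100 gives 11.80 : 59.49 : 100.00 : 56.03.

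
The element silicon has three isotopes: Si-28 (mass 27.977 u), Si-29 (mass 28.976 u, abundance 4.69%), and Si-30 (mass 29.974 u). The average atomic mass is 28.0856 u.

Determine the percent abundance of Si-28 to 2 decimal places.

The remaining 95.31% is split between Si-28 (fraction x) and Si-30 (fraction 0.9531 − x).
Substituting: 27.977x + 29.974(0.9531 − x) = 26.7266256
(27.977 − 29.974)x = -1.8415938  ⇒  x = 0.92218, y = 0.03092
Si-28: 92.22%, Si-30: 3.09%.

92.22%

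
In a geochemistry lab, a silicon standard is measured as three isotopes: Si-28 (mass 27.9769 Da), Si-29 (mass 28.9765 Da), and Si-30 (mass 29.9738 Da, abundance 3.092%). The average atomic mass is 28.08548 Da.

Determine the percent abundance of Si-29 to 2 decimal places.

4.69%

The remaining 96.908% is split between Si-28 (fraction x) and Si-29 (fraction 0.96908 − x).
Substituting: 27.9769x + 28.9765(0.96908 − x) = 27.158690104
(27.9769 − 28.9765)x = -0.921856516  ⇒  x = 0.92223, y = 0.04685
Si-28: 92.22%, Si-29: 4.69%.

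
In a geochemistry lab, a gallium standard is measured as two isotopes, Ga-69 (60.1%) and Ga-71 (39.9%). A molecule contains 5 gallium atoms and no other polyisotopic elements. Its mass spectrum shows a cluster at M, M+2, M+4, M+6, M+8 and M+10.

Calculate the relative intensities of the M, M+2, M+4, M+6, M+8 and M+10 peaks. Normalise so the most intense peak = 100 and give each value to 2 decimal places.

Expanding (0.601 + 0.399)^5:
P(M) = 0.601^5 = 0.078410
P(M+2) = 5 × 0.601^4 × 0.399^1 = 0.260280
P(M+4) = 10 × 0.601^3 × 0.399^2 = 0.345596
P(M+6) = 10 × 0.601^2 × 0.399^3 = 0.229439
P(M+8) = 5 × 0.601^1 × 0.399^4 = 0.076162
P(M+10) = 0.399^5 = 0.010113
The M+4 peak is largest (0.345596); scaling to 100 gives 22.69 : 75.31 : 100.00 : 66.39 : 22.04 : 2.93.

22.69 : 75.31 : 100.00 : 66.39 : 22.04 : 2.93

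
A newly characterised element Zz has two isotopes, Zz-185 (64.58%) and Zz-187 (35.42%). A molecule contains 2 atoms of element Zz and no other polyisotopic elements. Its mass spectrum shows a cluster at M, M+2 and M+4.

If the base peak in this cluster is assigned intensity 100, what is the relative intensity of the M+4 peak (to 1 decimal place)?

27.4

Term probabilities: M 0.4171, M+2 0.4575, M+4 0.1255. Base peak = M+2.
P(M+2) = C(2,1) × 0.6458^1 × 0.3542^1 = 2 × 0.6458 × 0.3542 = 0.457485 (base)
P(M+4) = C(2,2) × 0.6458^0 × 0.3542^2 = 1 × 1.0000 × 0.12545764 = 0.125458
Relative intensity = 0.125458 / 0.457485 × 100 = 27.4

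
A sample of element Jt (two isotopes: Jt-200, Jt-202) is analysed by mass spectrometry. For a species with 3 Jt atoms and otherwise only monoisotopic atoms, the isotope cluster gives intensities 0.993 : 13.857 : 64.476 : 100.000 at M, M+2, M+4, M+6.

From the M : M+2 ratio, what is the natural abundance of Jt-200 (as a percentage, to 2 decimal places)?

17.69%

Write p for the Jt-200 fraction. I(M+2)/I(M) = [C(3,1)·p^2·(1−p)] / p^3 = 3·(1−p)/p = 13.857/0.993 = 13.9547
(1−p)/p = 13.9547/3 = 4.6516  ⇒  p = 1/(1 + 4.6516) = 0.1769
Jt-200: 17.69%, Jt-202: 82.31%.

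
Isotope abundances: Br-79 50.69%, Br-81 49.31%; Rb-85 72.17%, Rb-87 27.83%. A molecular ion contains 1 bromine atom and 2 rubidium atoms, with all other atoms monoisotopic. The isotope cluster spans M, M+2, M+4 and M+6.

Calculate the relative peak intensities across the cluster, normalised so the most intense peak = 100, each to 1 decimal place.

Bromine pattern (n=1): 0.5069 : 0.4931
Rubidium pattern (n=2): 0.52085089 : 0.40169822 : 0.07745089
Convolve the two distributions (both contribute in 2-u steps):
  M: 0.5069×0.52085089 = 0.264019
  M+2: 0.5069×0.40169822 + 0.4931×0.52085089 = 0.460452
  M+4: 0.5069×0.07745089 + 0.4931×0.40169822 = 0.237337
  M+6: 0.4931×0.07745089 = 0.038191
Scale to base peak (0.460452) = 100: 57.3 : 100.0 : 51.5 : 8.3

57.3 : 100.0 : 51.5 : 8.3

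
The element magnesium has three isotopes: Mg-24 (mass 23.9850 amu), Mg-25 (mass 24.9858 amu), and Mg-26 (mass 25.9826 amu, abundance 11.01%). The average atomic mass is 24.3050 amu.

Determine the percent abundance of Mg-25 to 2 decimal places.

10.00%

Let x and y be the fractions of Mg-24 and Mg-25. Then x + y = 1 − 0.1101 = 0.8899 and 23.9850x + 24.9858y = 24.3050 − 0.1101×25.9826 = 21.44431574.
Substituting: 23.9850x + 24.9858(0.8899 − x) = 21.44431574
(23.9850 − 24.9858)x = -0.79054768  ⇒  x = 0.78992, y = 0.09998
Mg-24: 78.99%, Mg-25: 10.00%.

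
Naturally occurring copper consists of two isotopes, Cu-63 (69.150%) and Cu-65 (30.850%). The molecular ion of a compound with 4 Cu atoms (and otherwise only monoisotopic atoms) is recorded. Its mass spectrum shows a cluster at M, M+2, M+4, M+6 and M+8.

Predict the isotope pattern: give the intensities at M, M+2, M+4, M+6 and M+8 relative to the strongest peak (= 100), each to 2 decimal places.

56.04 : 100.00 : 66.92 : 19.90 : 2.22

Each Cu atom is independently Cu-63 (p = 0.69150) or Cu-65 (q = 0.30850); the cluster is the binomial expansion (p + q)^4.
P(M) = 0.69150^4 = 0.228649
P(M+2) = 4 × 0.69150^3 × 0.30850^1 = 0.408030
P(M+4) = 6 × 0.69150^2 × 0.30850^2 = 0.273052
P(M+6) = 4 × 0.69150^1 × 0.30850^3 = 0.081212
P(M+8) = 0.30850^4 = 0.009058
The M+2 peak is largest (0.408030); scaling to 100 gives 56.04 : 100.00 : 66.92 : 19.90 : 2.22.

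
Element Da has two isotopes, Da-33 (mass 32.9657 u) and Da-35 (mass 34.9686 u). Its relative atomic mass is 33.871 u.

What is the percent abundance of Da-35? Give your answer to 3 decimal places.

Writing the weighted mean with unknown fraction x of Da-33:
32.9657·x + 34.9686·(1 − x) = 33.871
(32.9657 − 34.9686)·x = 33.871 − 34.9686
x = -1.0976 / -2.0029 = 0.54801 → 54.801% Da-33, 45.199% Da-35.

45.199%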